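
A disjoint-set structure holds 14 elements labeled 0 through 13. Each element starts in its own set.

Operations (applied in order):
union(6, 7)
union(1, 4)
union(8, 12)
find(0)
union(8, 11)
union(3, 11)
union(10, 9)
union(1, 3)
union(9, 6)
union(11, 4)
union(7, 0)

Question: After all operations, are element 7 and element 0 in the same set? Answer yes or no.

Step 1: union(6, 7) -> merged; set of 6 now {6, 7}
Step 2: union(1, 4) -> merged; set of 1 now {1, 4}
Step 3: union(8, 12) -> merged; set of 8 now {8, 12}
Step 4: find(0) -> no change; set of 0 is {0}
Step 5: union(8, 11) -> merged; set of 8 now {8, 11, 12}
Step 6: union(3, 11) -> merged; set of 3 now {3, 8, 11, 12}
Step 7: union(10, 9) -> merged; set of 10 now {9, 10}
Step 8: union(1, 3) -> merged; set of 1 now {1, 3, 4, 8, 11, 12}
Step 9: union(9, 6) -> merged; set of 9 now {6, 7, 9, 10}
Step 10: union(11, 4) -> already same set; set of 11 now {1, 3, 4, 8, 11, 12}
Step 11: union(7, 0) -> merged; set of 7 now {0, 6, 7, 9, 10}
Set of 7: {0, 6, 7, 9, 10}; 0 is a member.

Answer: yes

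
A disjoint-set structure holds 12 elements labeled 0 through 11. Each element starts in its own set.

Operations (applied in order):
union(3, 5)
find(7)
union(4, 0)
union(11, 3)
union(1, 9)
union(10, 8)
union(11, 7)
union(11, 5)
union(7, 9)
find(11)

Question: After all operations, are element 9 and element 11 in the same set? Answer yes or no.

Step 1: union(3, 5) -> merged; set of 3 now {3, 5}
Step 2: find(7) -> no change; set of 7 is {7}
Step 3: union(4, 0) -> merged; set of 4 now {0, 4}
Step 4: union(11, 3) -> merged; set of 11 now {3, 5, 11}
Step 5: union(1, 9) -> merged; set of 1 now {1, 9}
Step 6: union(10, 8) -> merged; set of 10 now {8, 10}
Step 7: union(11, 7) -> merged; set of 11 now {3, 5, 7, 11}
Step 8: union(11, 5) -> already same set; set of 11 now {3, 5, 7, 11}
Step 9: union(7, 9) -> merged; set of 7 now {1, 3, 5, 7, 9, 11}
Step 10: find(11) -> no change; set of 11 is {1, 3, 5, 7, 9, 11}
Set of 9: {1, 3, 5, 7, 9, 11}; 11 is a member.

Answer: yes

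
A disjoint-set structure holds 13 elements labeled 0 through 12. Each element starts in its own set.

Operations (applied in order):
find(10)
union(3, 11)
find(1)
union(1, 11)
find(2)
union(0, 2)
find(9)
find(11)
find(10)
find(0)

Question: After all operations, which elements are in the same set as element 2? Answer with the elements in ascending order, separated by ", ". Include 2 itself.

Step 1: find(10) -> no change; set of 10 is {10}
Step 2: union(3, 11) -> merged; set of 3 now {3, 11}
Step 3: find(1) -> no change; set of 1 is {1}
Step 4: union(1, 11) -> merged; set of 1 now {1, 3, 11}
Step 5: find(2) -> no change; set of 2 is {2}
Step 6: union(0, 2) -> merged; set of 0 now {0, 2}
Step 7: find(9) -> no change; set of 9 is {9}
Step 8: find(11) -> no change; set of 11 is {1, 3, 11}
Step 9: find(10) -> no change; set of 10 is {10}
Step 10: find(0) -> no change; set of 0 is {0, 2}
Component of 2: {0, 2}

Answer: 0, 2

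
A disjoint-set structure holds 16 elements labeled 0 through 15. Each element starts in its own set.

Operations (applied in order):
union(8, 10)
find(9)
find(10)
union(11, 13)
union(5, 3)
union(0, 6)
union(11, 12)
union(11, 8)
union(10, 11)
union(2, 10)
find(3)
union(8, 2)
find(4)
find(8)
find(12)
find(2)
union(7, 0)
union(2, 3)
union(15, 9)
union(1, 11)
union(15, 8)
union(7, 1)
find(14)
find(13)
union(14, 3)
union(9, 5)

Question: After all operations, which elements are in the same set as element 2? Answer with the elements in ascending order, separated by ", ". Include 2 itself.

Answer: 0, 1, 2, 3, 5, 6, 7, 8, 9, 10, 11, 12, 13, 14, 15

Derivation:
Step 1: union(8, 10) -> merged; set of 8 now {8, 10}
Step 2: find(9) -> no change; set of 9 is {9}
Step 3: find(10) -> no change; set of 10 is {8, 10}
Step 4: union(11, 13) -> merged; set of 11 now {11, 13}
Step 5: union(5, 3) -> merged; set of 5 now {3, 5}
Step 6: union(0, 6) -> merged; set of 0 now {0, 6}
Step 7: union(11, 12) -> merged; set of 11 now {11, 12, 13}
Step 8: union(11, 8) -> merged; set of 11 now {8, 10, 11, 12, 13}
Step 9: union(10, 11) -> already same set; set of 10 now {8, 10, 11, 12, 13}
Step 10: union(2, 10) -> merged; set of 2 now {2, 8, 10, 11, 12, 13}
Step 11: find(3) -> no change; set of 3 is {3, 5}
Step 12: union(8, 2) -> already same set; set of 8 now {2, 8, 10, 11, 12, 13}
Step 13: find(4) -> no change; set of 4 is {4}
Step 14: find(8) -> no change; set of 8 is {2, 8, 10, 11, 12, 13}
Step 15: find(12) -> no change; set of 12 is {2, 8, 10, 11, 12, 13}
Step 16: find(2) -> no change; set of 2 is {2, 8, 10, 11, 12, 13}
Step 17: union(7, 0) -> merged; set of 7 now {0, 6, 7}
Step 18: union(2, 3) -> merged; set of 2 now {2, 3, 5, 8, 10, 11, 12, 13}
Step 19: union(15, 9) -> merged; set of 15 now {9, 15}
Step 20: union(1, 11) -> merged; set of 1 now {1, 2, 3, 5, 8, 10, 11, 12, 13}
Step 21: union(15, 8) -> merged; set of 15 now {1, 2, 3, 5, 8, 9, 10, 11, 12, 13, 15}
Step 22: union(7, 1) -> merged; set of 7 now {0, 1, 2, 3, 5, 6, 7, 8, 9, 10, 11, 12, 13, 15}
Step 23: find(14) -> no change; set of 14 is {14}
Step 24: find(13) -> no change; set of 13 is {0, 1, 2, 3, 5, 6, 7, 8, 9, 10, 11, 12, 13, 15}
Step 25: union(14, 3) -> merged; set of 14 now {0, 1, 2, 3, 5, 6, 7, 8, 9, 10, 11, 12, 13, 14, 15}
Step 26: union(9, 5) -> already same set; set of 9 now {0, 1, 2, 3, 5, 6, 7, 8, 9, 10, 11, 12, 13, 14, 15}
Component of 2: {0, 1, 2, 3, 5, 6, 7, 8, 9, 10, 11, 12, 13, 14, 15}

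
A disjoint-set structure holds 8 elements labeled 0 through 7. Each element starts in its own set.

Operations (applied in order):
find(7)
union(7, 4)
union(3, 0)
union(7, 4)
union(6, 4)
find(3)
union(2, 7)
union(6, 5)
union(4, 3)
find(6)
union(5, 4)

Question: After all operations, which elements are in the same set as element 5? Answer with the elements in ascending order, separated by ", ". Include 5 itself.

Answer: 0, 2, 3, 4, 5, 6, 7

Derivation:
Step 1: find(7) -> no change; set of 7 is {7}
Step 2: union(7, 4) -> merged; set of 7 now {4, 7}
Step 3: union(3, 0) -> merged; set of 3 now {0, 3}
Step 4: union(7, 4) -> already same set; set of 7 now {4, 7}
Step 5: union(6, 4) -> merged; set of 6 now {4, 6, 7}
Step 6: find(3) -> no change; set of 3 is {0, 3}
Step 7: union(2, 7) -> merged; set of 2 now {2, 4, 6, 7}
Step 8: union(6, 5) -> merged; set of 6 now {2, 4, 5, 6, 7}
Step 9: union(4, 3) -> merged; set of 4 now {0, 2, 3, 4, 5, 6, 7}
Step 10: find(6) -> no change; set of 6 is {0, 2, 3, 4, 5, 6, 7}
Step 11: union(5, 4) -> already same set; set of 5 now {0, 2, 3, 4, 5, 6, 7}
Component of 5: {0, 2, 3, 4, 5, 6, 7}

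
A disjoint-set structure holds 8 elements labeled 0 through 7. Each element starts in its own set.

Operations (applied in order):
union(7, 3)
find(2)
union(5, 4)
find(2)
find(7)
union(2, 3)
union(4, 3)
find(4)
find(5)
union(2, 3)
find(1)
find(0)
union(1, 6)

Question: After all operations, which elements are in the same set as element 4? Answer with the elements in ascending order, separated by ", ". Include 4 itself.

Answer: 2, 3, 4, 5, 7

Derivation:
Step 1: union(7, 3) -> merged; set of 7 now {3, 7}
Step 2: find(2) -> no change; set of 2 is {2}
Step 3: union(5, 4) -> merged; set of 5 now {4, 5}
Step 4: find(2) -> no change; set of 2 is {2}
Step 5: find(7) -> no change; set of 7 is {3, 7}
Step 6: union(2, 3) -> merged; set of 2 now {2, 3, 7}
Step 7: union(4, 3) -> merged; set of 4 now {2, 3, 4, 5, 7}
Step 8: find(4) -> no change; set of 4 is {2, 3, 4, 5, 7}
Step 9: find(5) -> no change; set of 5 is {2, 3, 4, 5, 7}
Step 10: union(2, 3) -> already same set; set of 2 now {2, 3, 4, 5, 7}
Step 11: find(1) -> no change; set of 1 is {1}
Step 12: find(0) -> no change; set of 0 is {0}
Step 13: union(1, 6) -> merged; set of 1 now {1, 6}
Component of 4: {2, 3, 4, 5, 7}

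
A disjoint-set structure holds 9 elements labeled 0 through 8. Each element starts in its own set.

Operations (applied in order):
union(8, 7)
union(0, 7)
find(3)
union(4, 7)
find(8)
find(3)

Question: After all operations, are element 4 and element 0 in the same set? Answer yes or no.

Answer: yes

Derivation:
Step 1: union(8, 7) -> merged; set of 8 now {7, 8}
Step 2: union(0, 7) -> merged; set of 0 now {0, 7, 8}
Step 3: find(3) -> no change; set of 3 is {3}
Step 4: union(4, 7) -> merged; set of 4 now {0, 4, 7, 8}
Step 5: find(8) -> no change; set of 8 is {0, 4, 7, 8}
Step 6: find(3) -> no change; set of 3 is {3}
Set of 4: {0, 4, 7, 8}; 0 is a member.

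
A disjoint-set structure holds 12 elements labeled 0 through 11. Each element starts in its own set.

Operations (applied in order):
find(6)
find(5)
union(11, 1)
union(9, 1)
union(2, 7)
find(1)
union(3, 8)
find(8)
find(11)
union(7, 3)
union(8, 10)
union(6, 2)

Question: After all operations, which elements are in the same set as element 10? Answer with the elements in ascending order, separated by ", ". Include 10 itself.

Answer: 2, 3, 6, 7, 8, 10

Derivation:
Step 1: find(6) -> no change; set of 6 is {6}
Step 2: find(5) -> no change; set of 5 is {5}
Step 3: union(11, 1) -> merged; set of 11 now {1, 11}
Step 4: union(9, 1) -> merged; set of 9 now {1, 9, 11}
Step 5: union(2, 7) -> merged; set of 2 now {2, 7}
Step 6: find(1) -> no change; set of 1 is {1, 9, 11}
Step 7: union(3, 8) -> merged; set of 3 now {3, 8}
Step 8: find(8) -> no change; set of 8 is {3, 8}
Step 9: find(11) -> no change; set of 11 is {1, 9, 11}
Step 10: union(7, 3) -> merged; set of 7 now {2, 3, 7, 8}
Step 11: union(8, 10) -> merged; set of 8 now {2, 3, 7, 8, 10}
Step 12: union(6, 2) -> merged; set of 6 now {2, 3, 6, 7, 8, 10}
Component of 10: {2, 3, 6, 7, 8, 10}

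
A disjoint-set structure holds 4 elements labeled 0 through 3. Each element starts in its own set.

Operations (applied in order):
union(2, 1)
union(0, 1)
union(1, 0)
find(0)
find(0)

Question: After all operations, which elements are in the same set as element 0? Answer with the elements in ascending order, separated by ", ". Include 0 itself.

Step 1: union(2, 1) -> merged; set of 2 now {1, 2}
Step 2: union(0, 1) -> merged; set of 0 now {0, 1, 2}
Step 3: union(1, 0) -> already same set; set of 1 now {0, 1, 2}
Step 4: find(0) -> no change; set of 0 is {0, 1, 2}
Step 5: find(0) -> no change; set of 0 is {0, 1, 2}
Component of 0: {0, 1, 2}

Answer: 0, 1, 2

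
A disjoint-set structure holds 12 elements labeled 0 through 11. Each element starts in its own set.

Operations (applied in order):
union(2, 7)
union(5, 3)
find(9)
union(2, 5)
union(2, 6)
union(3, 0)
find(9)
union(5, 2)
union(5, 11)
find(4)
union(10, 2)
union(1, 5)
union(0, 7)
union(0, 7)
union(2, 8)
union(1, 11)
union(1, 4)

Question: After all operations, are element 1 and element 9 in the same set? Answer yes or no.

Answer: no

Derivation:
Step 1: union(2, 7) -> merged; set of 2 now {2, 7}
Step 2: union(5, 3) -> merged; set of 5 now {3, 5}
Step 3: find(9) -> no change; set of 9 is {9}
Step 4: union(2, 5) -> merged; set of 2 now {2, 3, 5, 7}
Step 5: union(2, 6) -> merged; set of 2 now {2, 3, 5, 6, 7}
Step 6: union(3, 0) -> merged; set of 3 now {0, 2, 3, 5, 6, 7}
Step 7: find(9) -> no change; set of 9 is {9}
Step 8: union(5, 2) -> already same set; set of 5 now {0, 2, 3, 5, 6, 7}
Step 9: union(5, 11) -> merged; set of 5 now {0, 2, 3, 5, 6, 7, 11}
Step 10: find(4) -> no change; set of 4 is {4}
Step 11: union(10, 2) -> merged; set of 10 now {0, 2, 3, 5, 6, 7, 10, 11}
Step 12: union(1, 5) -> merged; set of 1 now {0, 1, 2, 3, 5, 6, 7, 10, 11}
Step 13: union(0, 7) -> already same set; set of 0 now {0, 1, 2, 3, 5, 6, 7, 10, 11}
Step 14: union(0, 7) -> already same set; set of 0 now {0, 1, 2, 3, 5, 6, 7, 10, 11}
Step 15: union(2, 8) -> merged; set of 2 now {0, 1, 2, 3, 5, 6, 7, 8, 10, 11}
Step 16: union(1, 11) -> already same set; set of 1 now {0, 1, 2, 3, 5, 6, 7, 8, 10, 11}
Step 17: union(1, 4) -> merged; set of 1 now {0, 1, 2, 3, 4, 5, 6, 7, 8, 10, 11}
Set of 1: {0, 1, 2, 3, 4, 5, 6, 7, 8, 10, 11}; 9 is not a member.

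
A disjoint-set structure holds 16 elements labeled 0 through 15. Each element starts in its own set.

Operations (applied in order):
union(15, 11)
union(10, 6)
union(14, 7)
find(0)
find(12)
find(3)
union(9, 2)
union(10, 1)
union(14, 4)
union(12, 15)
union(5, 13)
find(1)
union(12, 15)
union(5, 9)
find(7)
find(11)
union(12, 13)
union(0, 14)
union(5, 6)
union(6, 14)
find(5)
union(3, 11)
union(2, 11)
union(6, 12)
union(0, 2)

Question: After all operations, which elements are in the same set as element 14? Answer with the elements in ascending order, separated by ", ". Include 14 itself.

Answer: 0, 1, 2, 3, 4, 5, 6, 7, 9, 10, 11, 12, 13, 14, 15

Derivation:
Step 1: union(15, 11) -> merged; set of 15 now {11, 15}
Step 2: union(10, 6) -> merged; set of 10 now {6, 10}
Step 3: union(14, 7) -> merged; set of 14 now {7, 14}
Step 4: find(0) -> no change; set of 0 is {0}
Step 5: find(12) -> no change; set of 12 is {12}
Step 6: find(3) -> no change; set of 3 is {3}
Step 7: union(9, 2) -> merged; set of 9 now {2, 9}
Step 8: union(10, 1) -> merged; set of 10 now {1, 6, 10}
Step 9: union(14, 4) -> merged; set of 14 now {4, 7, 14}
Step 10: union(12, 15) -> merged; set of 12 now {11, 12, 15}
Step 11: union(5, 13) -> merged; set of 5 now {5, 13}
Step 12: find(1) -> no change; set of 1 is {1, 6, 10}
Step 13: union(12, 15) -> already same set; set of 12 now {11, 12, 15}
Step 14: union(5, 9) -> merged; set of 5 now {2, 5, 9, 13}
Step 15: find(7) -> no change; set of 7 is {4, 7, 14}
Step 16: find(11) -> no change; set of 11 is {11, 12, 15}
Step 17: union(12, 13) -> merged; set of 12 now {2, 5, 9, 11, 12, 13, 15}
Step 18: union(0, 14) -> merged; set of 0 now {0, 4, 7, 14}
Step 19: union(5, 6) -> merged; set of 5 now {1, 2, 5, 6, 9, 10, 11, 12, 13, 15}
Step 20: union(6, 14) -> merged; set of 6 now {0, 1, 2, 4, 5, 6, 7, 9, 10, 11, 12, 13, 14, 15}
Step 21: find(5) -> no change; set of 5 is {0, 1, 2, 4, 5, 6, 7, 9, 10, 11, 12, 13, 14, 15}
Step 22: union(3, 11) -> merged; set of 3 now {0, 1, 2, 3, 4, 5, 6, 7, 9, 10, 11, 12, 13, 14, 15}
Step 23: union(2, 11) -> already same set; set of 2 now {0, 1, 2, 3, 4, 5, 6, 7, 9, 10, 11, 12, 13, 14, 15}
Step 24: union(6, 12) -> already same set; set of 6 now {0, 1, 2, 3, 4, 5, 6, 7, 9, 10, 11, 12, 13, 14, 15}
Step 25: union(0, 2) -> already same set; set of 0 now {0, 1, 2, 3, 4, 5, 6, 7, 9, 10, 11, 12, 13, 14, 15}
Component of 14: {0, 1, 2, 3, 4, 5, 6, 7, 9, 10, 11, 12, 13, 14, 15}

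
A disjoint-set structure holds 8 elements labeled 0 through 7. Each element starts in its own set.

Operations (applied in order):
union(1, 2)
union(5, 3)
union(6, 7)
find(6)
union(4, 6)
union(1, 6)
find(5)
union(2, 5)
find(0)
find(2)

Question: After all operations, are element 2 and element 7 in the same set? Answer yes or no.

Answer: yes

Derivation:
Step 1: union(1, 2) -> merged; set of 1 now {1, 2}
Step 2: union(5, 3) -> merged; set of 5 now {3, 5}
Step 3: union(6, 7) -> merged; set of 6 now {6, 7}
Step 4: find(6) -> no change; set of 6 is {6, 7}
Step 5: union(4, 6) -> merged; set of 4 now {4, 6, 7}
Step 6: union(1, 6) -> merged; set of 1 now {1, 2, 4, 6, 7}
Step 7: find(5) -> no change; set of 5 is {3, 5}
Step 8: union(2, 5) -> merged; set of 2 now {1, 2, 3, 4, 5, 6, 7}
Step 9: find(0) -> no change; set of 0 is {0}
Step 10: find(2) -> no change; set of 2 is {1, 2, 3, 4, 5, 6, 7}
Set of 2: {1, 2, 3, 4, 5, 6, 7}; 7 is a member.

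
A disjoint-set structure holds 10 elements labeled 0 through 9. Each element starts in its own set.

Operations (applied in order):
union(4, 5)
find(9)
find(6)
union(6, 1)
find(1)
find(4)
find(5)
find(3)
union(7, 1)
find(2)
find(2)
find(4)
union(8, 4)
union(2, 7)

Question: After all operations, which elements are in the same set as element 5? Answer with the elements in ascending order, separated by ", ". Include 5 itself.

Step 1: union(4, 5) -> merged; set of 4 now {4, 5}
Step 2: find(9) -> no change; set of 9 is {9}
Step 3: find(6) -> no change; set of 6 is {6}
Step 4: union(6, 1) -> merged; set of 6 now {1, 6}
Step 5: find(1) -> no change; set of 1 is {1, 6}
Step 6: find(4) -> no change; set of 4 is {4, 5}
Step 7: find(5) -> no change; set of 5 is {4, 5}
Step 8: find(3) -> no change; set of 3 is {3}
Step 9: union(7, 1) -> merged; set of 7 now {1, 6, 7}
Step 10: find(2) -> no change; set of 2 is {2}
Step 11: find(2) -> no change; set of 2 is {2}
Step 12: find(4) -> no change; set of 4 is {4, 5}
Step 13: union(8, 4) -> merged; set of 8 now {4, 5, 8}
Step 14: union(2, 7) -> merged; set of 2 now {1, 2, 6, 7}
Component of 5: {4, 5, 8}

Answer: 4, 5, 8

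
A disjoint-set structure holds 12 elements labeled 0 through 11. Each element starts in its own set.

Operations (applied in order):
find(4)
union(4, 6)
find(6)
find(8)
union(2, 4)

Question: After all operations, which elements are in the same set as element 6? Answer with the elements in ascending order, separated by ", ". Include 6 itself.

Answer: 2, 4, 6

Derivation:
Step 1: find(4) -> no change; set of 4 is {4}
Step 2: union(4, 6) -> merged; set of 4 now {4, 6}
Step 3: find(6) -> no change; set of 6 is {4, 6}
Step 4: find(8) -> no change; set of 8 is {8}
Step 5: union(2, 4) -> merged; set of 2 now {2, 4, 6}
Component of 6: {2, 4, 6}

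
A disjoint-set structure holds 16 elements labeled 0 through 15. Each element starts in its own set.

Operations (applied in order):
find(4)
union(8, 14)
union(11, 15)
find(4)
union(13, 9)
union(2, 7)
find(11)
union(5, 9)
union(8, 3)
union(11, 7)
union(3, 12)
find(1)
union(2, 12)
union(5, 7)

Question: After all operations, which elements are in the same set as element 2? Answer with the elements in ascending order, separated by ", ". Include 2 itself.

Answer: 2, 3, 5, 7, 8, 9, 11, 12, 13, 14, 15

Derivation:
Step 1: find(4) -> no change; set of 4 is {4}
Step 2: union(8, 14) -> merged; set of 8 now {8, 14}
Step 3: union(11, 15) -> merged; set of 11 now {11, 15}
Step 4: find(4) -> no change; set of 4 is {4}
Step 5: union(13, 9) -> merged; set of 13 now {9, 13}
Step 6: union(2, 7) -> merged; set of 2 now {2, 7}
Step 7: find(11) -> no change; set of 11 is {11, 15}
Step 8: union(5, 9) -> merged; set of 5 now {5, 9, 13}
Step 9: union(8, 3) -> merged; set of 8 now {3, 8, 14}
Step 10: union(11, 7) -> merged; set of 11 now {2, 7, 11, 15}
Step 11: union(3, 12) -> merged; set of 3 now {3, 8, 12, 14}
Step 12: find(1) -> no change; set of 1 is {1}
Step 13: union(2, 12) -> merged; set of 2 now {2, 3, 7, 8, 11, 12, 14, 15}
Step 14: union(5, 7) -> merged; set of 5 now {2, 3, 5, 7, 8, 9, 11, 12, 13, 14, 15}
Component of 2: {2, 3, 5, 7, 8, 9, 11, 12, 13, 14, 15}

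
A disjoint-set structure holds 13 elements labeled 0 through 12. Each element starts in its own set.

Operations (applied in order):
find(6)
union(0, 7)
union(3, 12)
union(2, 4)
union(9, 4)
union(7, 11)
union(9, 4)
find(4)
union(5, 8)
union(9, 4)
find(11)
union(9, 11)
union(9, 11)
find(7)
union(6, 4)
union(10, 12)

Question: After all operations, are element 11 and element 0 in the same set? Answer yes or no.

Step 1: find(6) -> no change; set of 6 is {6}
Step 2: union(0, 7) -> merged; set of 0 now {0, 7}
Step 3: union(3, 12) -> merged; set of 3 now {3, 12}
Step 4: union(2, 4) -> merged; set of 2 now {2, 4}
Step 5: union(9, 4) -> merged; set of 9 now {2, 4, 9}
Step 6: union(7, 11) -> merged; set of 7 now {0, 7, 11}
Step 7: union(9, 4) -> already same set; set of 9 now {2, 4, 9}
Step 8: find(4) -> no change; set of 4 is {2, 4, 9}
Step 9: union(5, 8) -> merged; set of 5 now {5, 8}
Step 10: union(9, 4) -> already same set; set of 9 now {2, 4, 9}
Step 11: find(11) -> no change; set of 11 is {0, 7, 11}
Step 12: union(9, 11) -> merged; set of 9 now {0, 2, 4, 7, 9, 11}
Step 13: union(9, 11) -> already same set; set of 9 now {0, 2, 4, 7, 9, 11}
Step 14: find(7) -> no change; set of 7 is {0, 2, 4, 7, 9, 11}
Step 15: union(6, 4) -> merged; set of 6 now {0, 2, 4, 6, 7, 9, 11}
Step 16: union(10, 12) -> merged; set of 10 now {3, 10, 12}
Set of 11: {0, 2, 4, 6, 7, 9, 11}; 0 is a member.

Answer: yes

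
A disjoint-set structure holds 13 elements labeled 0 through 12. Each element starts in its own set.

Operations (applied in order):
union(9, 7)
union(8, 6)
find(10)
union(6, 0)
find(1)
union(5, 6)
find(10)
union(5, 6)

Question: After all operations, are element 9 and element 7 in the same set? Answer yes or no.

Answer: yes

Derivation:
Step 1: union(9, 7) -> merged; set of 9 now {7, 9}
Step 2: union(8, 6) -> merged; set of 8 now {6, 8}
Step 3: find(10) -> no change; set of 10 is {10}
Step 4: union(6, 0) -> merged; set of 6 now {0, 6, 8}
Step 5: find(1) -> no change; set of 1 is {1}
Step 6: union(5, 6) -> merged; set of 5 now {0, 5, 6, 8}
Step 7: find(10) -> no change; set of 10 is {10}
Step 8: union(5, 6) -> already same set; set of 5 now {0, 5, 6, 8}
Set of 9: {7, 9}; 7 is a member.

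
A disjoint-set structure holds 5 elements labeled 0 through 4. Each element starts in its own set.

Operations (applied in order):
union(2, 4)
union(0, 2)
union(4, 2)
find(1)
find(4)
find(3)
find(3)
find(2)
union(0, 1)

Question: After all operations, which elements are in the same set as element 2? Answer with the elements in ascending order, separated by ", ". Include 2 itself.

Step 1: union(2, 4) -> merged; set of 2 now {2, 4}
Step 2: union(0, 2) -> merged; set of 0 now {0, 2, 4}
Step 3: union(4, 2) -> already same set; set of 4 now {0, 2, 4}
Step 4: find(1) -> no change; set of 1 is {1}
Step 5: find(4) -> no change; set of 4 is {0, 2, 4}
Step 6: find(3) -> no change; set of 3 is {3}
Step 7: find(3) -> no change; set of 3 is {3}
Step 8: find(2) -> no change; set of 2 is {0, 2, 4}
Step 9: union(0, 1) -> merged; set of 0 now {0, 1, 2, 4}
Component of 2: {0, 1, 2, 4}

Answer: 0, 1, 2, 4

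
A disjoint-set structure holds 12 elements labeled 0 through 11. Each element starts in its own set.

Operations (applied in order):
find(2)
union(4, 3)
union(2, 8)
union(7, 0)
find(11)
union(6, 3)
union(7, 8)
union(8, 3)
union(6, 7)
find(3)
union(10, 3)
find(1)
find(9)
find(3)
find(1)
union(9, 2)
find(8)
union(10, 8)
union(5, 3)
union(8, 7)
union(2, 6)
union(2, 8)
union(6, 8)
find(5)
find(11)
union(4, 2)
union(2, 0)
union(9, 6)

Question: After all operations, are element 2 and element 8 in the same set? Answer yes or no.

Step 1: find(2) -> no change; set of 2 is {2}
Step 2: union(4, 3) -> merged; set of 4 now {3, 4}
Step 3: union(2, 8) -> merged; set of 2 now {2, 8}
Step 4: union(7, 0) -> merged; set of 7 now {0, 7}
Step 5: find(11) -> no change; set of 11 is {11}
Step 6: union(6, 3) -> merged; set of 6 now {3, 4, 6}
Step 7: union(7, 8) -> merged; set of 7 now {0, 2, 7, 8}
Step 8: union(8, 3) -> merged; set of 8 now {0, 2, 3, 4, 6, 7, 8}
Step 9: union(6, 7) -> already same set; set of 6 now {0, 2, 3, 4, 6, 7, 8}
Step 10: find(3) -> no change; set of 3 is {0, 2, 3, 4, 6, 7, 8}
Step 11: union(10, 3) -> merged; set of 10 now {0, 2, 3, 4, 6, 7, 8, 10}
Step 12: find(1) -> no change; set of 1 is {1}
Step 13: find(9) -> no change; set of 9 is {9}
Step 14: find(3) -> no change; set of 3 is {0, 2, 3, 4, 6, 7, 8, 10}
Step 15: find(1) -> no change; set of 1 is {1}
Step 16: union(9, 2) -> merged; set of 9 now {0, 2, 3, 4, 6, 7, 8, 9, 10}
Step 17: find(8) -> no change; set of 8 is {0, 2, 3, 4, 6, 7, 8, 9, 10}
Step 18: union(10, 8) -> already same set; set of 10 now {0, 2, 3, 4, 6, 7, 8, 9, 10}
Step 19: union(5, 3) -> merged; set of 5 now {0, 2, 3, 4, 5, 6, 7, 8, 9, 10}
Step 20: union(8, 7) -> already same set; set of 8 now {0, 2, 3, 4, 5, 6, 7, 8, 9, 10}
Step 21: union(2, 6) -> already same set; set of 2 now {0, 2, 3, 4, 5, 6, 7, 8, 9, 10}
Step 22: union(2, 8) -> already same set; set of 2 now {0, 2, 3, 4, 5, 6, 7, 8, 9, 10}
Step 23: union(6, 8) -> already same set; set of 6 now {0, 2, 3, 4, 5, 6, 7, 8, 9, 10}
Step 24: find(5) -> no change; set of 5 is {0, 2, 3, 4, 5, 6, 7, 8, 9, 10}
Step 25: find(11) -> no change; set of 11 is {11}
Step 26: union(4, 2) -> already same set; set of 4 now {0, 2, 3, 4, 5, 6, 7, 8, 9, 10}
Step 27: union(2, 0) -> already same set; set of 2 now {0, 2, 3, 4, 5, 6, 7, 8, 9, 10}
Step 28: union(9, 6) -> already same set; set of 9 now {0, 2, 3, 4, 5, 6, 7, 8, 9, 10}
Set of 2: {0, 2, 3, 4, 5, 6, 7, 8, 9, 10}; 8 is a member.

Answer: yes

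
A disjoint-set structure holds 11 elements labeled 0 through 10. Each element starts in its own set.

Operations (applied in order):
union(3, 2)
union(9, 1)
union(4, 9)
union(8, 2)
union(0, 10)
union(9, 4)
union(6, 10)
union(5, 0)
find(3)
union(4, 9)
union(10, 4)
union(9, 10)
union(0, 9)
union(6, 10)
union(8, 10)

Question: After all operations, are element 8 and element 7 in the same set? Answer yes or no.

Step 1: union(3, 2) -> merged; set of 3 now {2, 3}
Step 2: union(9, 1) -> merged; set of 9 now {1, 9}
Step 3: union(4, 9) -> merged; set of 4 now {1, 4, 9}
Step 4: union(8, 2) -> merged; set of 8 now {2, 3, 8}
Step 5: union(0, 10) -> merged; set of 0 now {0, 10}
Step 6: union(9, 4) -> already same set; set of 9 now {1, 4, 9}
Step 7: union(6, 10) -> merged; set of 6 now {0, 6, 10}
Step 8: union(5, 0) -> merged; set of 5 now {0, 5, 6, 10}
Step 9: find(3) -> no change; set of 3 is {2, 3, 8}
Step 10: union(4, 9) -> already same set; set of 4 now {1, 4, 9}
Step 11: union(10, 4) -> merged; set of 10 now {0, 1, 4, 5, 6, 9, 10}
Step 12: union(9, 10) -> already same set; set of 9 now {0, 1, 4, 5, 6, 9, 10}
Step 13: union(0, 9) -> already same set; set of 0 now {0, 1, 4, 5, 6, 9, 10}
Step 14: union(6, 10) -> already same set; set of 6 now {0, 1, 4, 5, 6, 9, 10}
Step 15: union(8, 10) -> merged; set of 8 now {0, 1, 2, 3, 4, 5, 6, 8, 9, 10}
Set of 8: {0, 1, 2, 3, 4, 5, 6, 8, 9, 10}; 7 is not a member.

Answer: no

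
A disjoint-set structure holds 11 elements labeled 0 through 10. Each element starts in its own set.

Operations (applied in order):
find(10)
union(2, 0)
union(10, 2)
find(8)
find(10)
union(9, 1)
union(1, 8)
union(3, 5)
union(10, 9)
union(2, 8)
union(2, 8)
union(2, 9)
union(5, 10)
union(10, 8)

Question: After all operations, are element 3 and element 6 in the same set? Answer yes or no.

Answer: no

Derivation:
Step 1: find(10) -> no change; set of 10 is {10}
Step 2: union(2, 0) -> merged; set of 2 now {0, 2}
Step 3: union(10, 2) -> merged; set of 10 now {0, 2, 10}
Step 4: find(8) -> no change; set of 8 is {8}
Step 5: find(10) -> no change; set of 10 is {0, 2, 10}
Step 6: union(9, 1) -> merged; set of 9 now {1, 9}
Step 7: union(1, 8) -> merged; set of 1 now {1, 8, 9}
Step 8: union(3, 5) -> merged; set of 3 now {3, 5}
Step 9: union(10, 9) -> merged; set of 10 now {0, 1, 2, 8, 9, 10}
Step 10: union(2, 8) -> already same set; set of 2 now {0, 1, 2, 8, 9, 10}
Step 11: union(2, 8) -> already same set; set of 2 now {0, 1, 2, 8, 9, 10}
Step 12: union(2, 9) -> already same set; set of 2 now {0, 1, 2, 8, 9, 10}
Step 13: union(5, 10) -> merged; set of 5 now {0, 1, 2, 3, 5, 8, 9, 10}
Step 14: union(10, 8) -> already same set; set of 10 now {0, 1, 2, 3, 5, 8, 9, 10}
Set of 3: {0, 1, 2, 3, 5, 8, 9, 10}; 6 is not a member.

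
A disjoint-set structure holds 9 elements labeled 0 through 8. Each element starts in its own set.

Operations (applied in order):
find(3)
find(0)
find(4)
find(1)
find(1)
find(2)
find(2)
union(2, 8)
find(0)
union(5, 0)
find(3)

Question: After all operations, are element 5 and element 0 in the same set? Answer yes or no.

Step 1: find(3) -> no change; set of 3 is {3}
Step 2: find(0) -> no change; set of 0 is {0}
Step 3: find(4) -> no change; set of 4 is {4}
Step 4: find(1) -> no change; set of 1 is {1}
Step 5: find(1) -> no change; set of 1 is {1}
Step 6: find(2) -> no change; set of 2 is {2}
Step 7: find(2) -> no change; set of 2 is {2}
Step 8: union(2, 8) -> merged; set of 2 now {2, 8}
Step 9: find(0) -> no change; set of 0 is {0}
Step 10: union(5, 0) -> merged; set of 5 now {0, 5}
Step 11: find(3) -> no change; set of 3 is {3}
Set of 5: {0, 5}; 0 is a member.

Answer: yes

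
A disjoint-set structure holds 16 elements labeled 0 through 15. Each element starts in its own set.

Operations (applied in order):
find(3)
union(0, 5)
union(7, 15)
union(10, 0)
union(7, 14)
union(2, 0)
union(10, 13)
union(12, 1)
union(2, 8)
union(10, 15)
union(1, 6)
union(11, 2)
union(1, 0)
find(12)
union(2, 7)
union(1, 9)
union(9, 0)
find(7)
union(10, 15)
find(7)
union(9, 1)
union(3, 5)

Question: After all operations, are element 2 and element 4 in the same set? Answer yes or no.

Step 1: find(3) -> no change; set of 3 is {3}
Step 2: union(0, 5) -> merged; set of 0 now {0, 5}
Step 3: union(7, 15) -> merged; set of 7 now {7, 15}
Step 4: union(10, 0) -> merged; set of 10 now {0, 5, 10}
Step 5: union(7, 14) -> merged; set of 7 now {7, 14, 15}
Step 6: union(2, 0) -> merged; set of 2 now {0, 2, 5, 10}
Step 7: union(10, 13) -> merged; set of 10 now {0, 2, 5, 10, 13}
Step 8: union(12, 1) -> merged; set of 12 now {1, 12}
Step 9: union(2, 8) -> merged; set of 2 now {0, 2, 5, 8, 10, 13}
Step 10: union(10, 15) -> merged; set of 10 now {0, 2, 5, 7, 8, 10, 13, 14, 15}
Step 11: union(1, 6) -> merged; set of 1 now {1, 6, 12}
Step 12: union(11, 2) -> merged; set of 11 now {0, 2, 5, 7, 8, 10, 11, 13, 14, 15}
Step 13: union(1, 0) -> merged; set of 1 now {0, 1, 2, 5, 6, 7, 8, 10, 11, 12, 13, 14, 15}
Step 14: find(12) -> no change; set of 12 is {0, 1, 2, 5, 6, 7, 8, 10, 11, 12, 13, 14, 15}
Step 15: union(2, 7) -> already same set; set of 2 now {0, 1, 2, 5, 6, 7, 8, 10, 11, 12, 13, 14, 15}
Step 16: union(1, 9) -> merged; set of 1 now {0, 1, 2, 5, 6, 7, 8, 9, 10, 11, 12, 13, 14, 15}
Step 17: union(9, 0) -> already same set; set of 9 now {0, 1, 2, 5, 6, 7, 8, 9, 10, 11, 12, 13, 14, 15}
Step 18: find(7) -> no change; set of 7 is {0, 1, 2, 5, 6, 7, 8, 9, 10, 11, 12, 13, 14, 15}
Step 19: union(10, 15) -> already same set; set of 10 now {0, 1, 2, 5, 6, 7, 8, 9, 10, 11, 12, 13, 14, 15}
Step 20: find(7) -> no change; set of 7 is {0, 1, 2, 5, 6, 7, 8, 9, 10, 11, 12, 13, 14, 15}
Step 21: union(9, 1) -> already same set; set of 9 now {0, 1, 2, 5, 6, 7, 8, 9, 10, 11, 12, 13, 14, 15}
Step 22: union(3, 5) -> merged; set of 3 now {0, 1, 2, 3, 5, 6, 7, 8, 9, 10, 11, 12, 13, 14, 15}
Set of 2: {0, 1, 2, 3, 5, 6, 7, 8, 9, 10, 11, 12, 13, 14, 15}; 4 is not a member.

Answer: no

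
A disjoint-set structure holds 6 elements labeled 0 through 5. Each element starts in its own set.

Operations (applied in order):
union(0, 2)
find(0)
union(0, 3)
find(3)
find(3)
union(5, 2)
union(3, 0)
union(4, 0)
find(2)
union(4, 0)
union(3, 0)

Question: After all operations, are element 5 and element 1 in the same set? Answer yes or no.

Answer: no

Derivation:
Step 1: union(0, 2) -> merged; set of 0 now {0, 2}
Step 2: find(0) -> no change; set of 0 is {0, 2}
Step 3: union(0, 3) -> merged; set of 0 now {0, 2, 3}
Step 4: find(3) -> no change; set of 3 is {0, 2, 3}
Step 5: find(3) -> no change; set of 3 is {0, 2, 3}
Step 6: union(5, 2) -> merged; set of 5 now {0, 2, 3, 5}
Step 7: union(3, 0) -> already same set; set of 3 now {0, 2, 3, 5}
Step 8: union(4, 0) -> merged; set of 4 now {0, 2, 3, 4, 5}
Step 9: find(2) -> no change; set of 2 is {0, 2, 3, 4, 5}
Step 10: union(4, 0) -> already same set; set of 4 now {0, 2, 3, 4, 5}
Step 11: union(3, 0) -> already same set; set of 3 now {0, 2, 3, 4, 5}
Set of 5: {0, 2, 3, 4, 5}; 1 is not a member.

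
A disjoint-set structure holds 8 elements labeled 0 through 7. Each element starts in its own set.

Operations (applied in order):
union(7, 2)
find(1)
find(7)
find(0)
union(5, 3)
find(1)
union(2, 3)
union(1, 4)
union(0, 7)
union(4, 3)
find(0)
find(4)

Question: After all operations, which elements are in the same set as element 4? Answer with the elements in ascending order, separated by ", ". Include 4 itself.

Answer: 0, 1, 2, 3, 4, 5, 7

Derivation:
Step 1: union(7, 2) -> merged; set of 7 now {2, 7}
Step 2: find(1) -> no change; set of 1 is {1}
Step 3: find(7) -> no change; set of 7 is {2, 7}
Step 4: find(0) -> no change; set of 0 is {0}
Step 5: union(5, 3) -> merged; set of 5 now {3, 5}
Step 6: find(1) -> no change; set of 1 is {1}
Step 7: union(2, 3) -> merged; set of 2 now {2, 3, 5, 7}
Step 8: union(1, 4) -> merged; set of 1 now {1, 4}
Step 9: union(0, 7) -> merged; set of 0 now {0, 2, 3, 5, 7}
Step 10: union(4, 3) -> merged; set of 4 now {0, 1, 2, 3, 4, 5, 7}
Step 11: find(0) -> no change; set of 0 is {0, 1, 2, 3, 4, 5, 7}
Step 12: find(4) -> no change; set of 4 is {0, 1, 2, 3, 4, 5, 7}
Component of 4: {0, 1, 2, 3, 4, 5, 7}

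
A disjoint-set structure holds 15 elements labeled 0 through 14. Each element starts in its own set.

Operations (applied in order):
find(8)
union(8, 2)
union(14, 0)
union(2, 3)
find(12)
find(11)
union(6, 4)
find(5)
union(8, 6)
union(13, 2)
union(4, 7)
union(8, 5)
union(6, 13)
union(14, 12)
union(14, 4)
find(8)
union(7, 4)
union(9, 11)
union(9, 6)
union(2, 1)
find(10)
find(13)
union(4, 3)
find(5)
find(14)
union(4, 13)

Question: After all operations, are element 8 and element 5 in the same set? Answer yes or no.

Step 1: find(8) -> no change; set of 8 is {8}
Step 2: union(8, 2) -> merged; set of 8 now {2, 8}
Step 3: union(14, 0) -> merged; set of 14 now {0, 14}
Step 4: union(2, 3) -> merged; set of 2 now {2, 3, 8}
Step 5: find(12) -> no change; set of 12 is {12}
Step 6: find(11) -> no change; set of 11 is {11}
Step 7: union(6, 4) -> merged; set of 6 now {4, 6}
Step 8: find(5) -> no change; set of 5 is {5}
Step 9: union(8, 6) -> merged; set of 8 now {2, 3, 4, 6, 8}
Step 10: union(13, 2) -> merged; set of 13 now {2, 3, 4, 6, 8, 13}
Step 11: union(4, 7) -> merged; set of 4 now {2, 3, 4, 6, 7, 8, 13}
Step 12: union(8, 5) -> merged; set of 8 now {2, 3, 4, 5, 6, 7, 8, 13}
Step 13: union(6, 13) -> already same set; set of 6 now {2, 3, 4, 5, 6, 7, 8, 13}
Step 14: union(14, 12) -> merged; set of 14 now {0, 12, 14}
Step 15: union(14, 4) -> merged; set of 14 now {0, 2, 3, 4, 5, 6, 7, 8, 12, 13, 14}
Step 16: find(8) -> no change; set of 8 is {0, 2, 3, 4, 5, 6, 7, 8, 12, 13, 14}
Step 17: union(7, 4) -> already same set; set of 7 now {0, 2, 3, 4, 5, 6, 7, 8, 12, 13, 14}
Step 18: union(9, 11) -> merged; set of 9 now {9, 11}
Step 19: union(9, 6) -> merged; set of 9 now {0, 2, 3, 4, 5, 6, 7, 8, 9, 11, 12, 13, 14}
Step 20: union(2, 1) -> merged; set of 2 now {0, 1, 2, 3, 4, 5, 6, 7, 8, 9, 11, 12, 13, 14}
Step 21: find(10) -> no change; set of 10 is {10}
Step 22: find(13) -> no change; set of 13 is {0, 1, 2, 3, 4, 5, 6, 7, 8, 9, 11, 12, 13, 14}
Step 23: union(4, 3) -> already same set; set of 4 now {0, 1, 2, 3, 4, 5, 6, 7, 8, 9, 11, 12, 13, 14}
Step 24: find(5) -> no change; set of 5 is {0, 1, 2, 3, 4, 5, 6, 7, 8, 9, 11, 12, 13, 14}
Step 25: find(14) -> no change; set of 14 is {0, 1, 2, 3, 4, 5, 6, 7, 8, 9, 11, 12, 13, 14}
Step 26: union(4, 13) -> already same set; set of 4 now {0, 1, 2, 3, 4, 5, 6, 7, 8, 9, 11, 12, 13, 14}
Set of 8: {0, 1, 2, 3, 4, 5, 6, 7, 8, 9, 11, 12, 13, 14}; 5 is a member.

Answer: yes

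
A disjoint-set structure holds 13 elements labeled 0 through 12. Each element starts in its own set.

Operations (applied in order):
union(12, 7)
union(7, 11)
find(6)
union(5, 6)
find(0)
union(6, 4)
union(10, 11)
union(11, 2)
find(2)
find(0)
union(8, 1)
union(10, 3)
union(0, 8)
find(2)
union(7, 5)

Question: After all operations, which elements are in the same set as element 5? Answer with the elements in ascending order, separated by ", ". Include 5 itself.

Answer: 2, 3, 4, 5, 6, 7, 10, 11, 12

Derivation:
Step 1: union(12, 7) -> merged; set of 12 now {7, 12}
Step 2: union(7, 11) -> merged; set of 7 now {7, 11, 12}
Step 3: find(6) -> no change; set of 6 is {6}
Step 4: union(5, 6) -> merged; set of 5 now {5, 6}
Step 5: find(0) -> no change; set of 0 is {0}
Step 6: union(6, 4) -> merged; set of 6 now {4, 5, 6}
Step 7: union(10, 11) -> merged; set of 10 now {7, 10, 11, 12}
Step 8: union(11, 2) -> merged; set of 11 now {2, 7, 10, 11, 12}
Step 9: find(2) -> no change; set of 2 is {2, 7, 10, 11, 12}
Step 10: find(0) -> no change; set of 0 is {0}
Step 11: union(8, 1) -> merged; set of 8 now {1, 8}
Step 12: union(10, 3) -> merged; set of 10 now {2, 3, 7, 10, 11, 12}
Step 13: union(0, 8) -> merged; set of 0 now {0, 1, 8}
Step 14: find(2) -> no change; set of 2 is {2, 3, 7, 10, 11, 12}
Step 15: union(7, 5) -> merged; set of 7 now {2, 3, 4, 5, 6, 7, 10, 11, 12}
Component of 5: {2, 3, 4, 5, 6, 7, 10, 11, 12}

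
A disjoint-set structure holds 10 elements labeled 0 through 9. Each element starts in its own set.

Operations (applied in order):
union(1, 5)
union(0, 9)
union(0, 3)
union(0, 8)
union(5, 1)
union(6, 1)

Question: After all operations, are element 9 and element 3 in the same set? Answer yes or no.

Answer: yes

Derivation:
Step 1: union(1, 5) -> merged; set of 1 now {1, 5}
Step 2: union(0, 9) -> merged; set of 0 now {0, 9}
Step 3: union(0, 3) -> merged; set of 0 now {0, 3, 9}
Step 4: union(0, 8) -> merged; set of 0 now {0, 3, 8, 9}
Step 5: union(5, 1) -> already same set; set of 5 now {1, 5}
Step 6: union(6, 1) -> merged; set of 6 now {1, 5, 6}
Set of 9: {0, 3, 8, 9}; 3 is a member.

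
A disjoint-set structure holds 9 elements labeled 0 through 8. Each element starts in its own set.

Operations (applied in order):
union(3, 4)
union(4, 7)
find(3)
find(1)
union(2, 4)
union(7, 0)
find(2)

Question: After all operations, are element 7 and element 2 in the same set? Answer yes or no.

Answer: yes

Derivation:
Step 1: union(3, 4) -> merged; set of 3 now {3, 4}
Step 2: union(4, 7) -> merged; set of 4 now {3, 4, 7}
Step 3: find(3) -> no change; set of 3 is {3, 4, 7}
Step 4: find(1) -> no change; set of 1 is {1}
Step 5: union(2, 4) -> merged; set of 2 now {2, 3, 4, 7}
Step 6: union(7, 0) -> merged; set of 7 now {0, 2, 3, 4, 7}
Step 7: find(2) -> no change; set of 2 is {0, 2, 3, 4, 7}
Set of 7: {0, 2, 3, 4, 7}; 2 is a member.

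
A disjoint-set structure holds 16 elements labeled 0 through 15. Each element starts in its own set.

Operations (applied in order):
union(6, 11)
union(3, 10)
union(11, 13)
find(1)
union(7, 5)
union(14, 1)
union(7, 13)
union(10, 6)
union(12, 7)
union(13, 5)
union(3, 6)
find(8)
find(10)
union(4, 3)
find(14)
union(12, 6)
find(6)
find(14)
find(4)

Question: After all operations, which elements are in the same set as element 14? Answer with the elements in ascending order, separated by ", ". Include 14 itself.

Answer: 1, 14

Derivation:
Step 1: union(6, 11) -> merged; set of 6 now {6, 11}
Step 2: union(3, 10) -> merged; set of 3 now {3, 10}
Step 3: union(11, 13) -> merged; set of 11 now {6, 11, 13}
Step 4: find(1) -> no change; set of 1 is {1}
Step 5: union(7, 5) -> merged; set of 7 now {5, 7}
Step 6: union(14, 1) -> merged; set of 14 now {1, 14}
Step 7: union(7, 13) -> merged; set of 7 now {5, 6, 7, 11, 13}
Step 8: union(10, 6) -> merged; set of 10 now {3, 5, 6, 7, 10, 11, 13}
Step 9: union(12, 7) -> merged; set of 12 now {3, 5, 6, 7, 10, 11, 12, 13}
Step 10: union(13, 5) -> already same set; set of 13 now {3, 5, 6, 7, 10, 11, 12, 13}
Step 11: union(3, 6) -> already same set; set of 3 now {3, 5, 6, 7, 10, 11, 12, 13}
Step 12: find(8) -> no change; set of 8 is {8}
Step 13: find(10) -> no change; set of 10 is {3, 5, 6, 7, 10, 11, 12, 13}
Step 14: union(4, 3) -> merged; set of 4 now {3, 4, 5, 6, 7, 10, 11, 12, 13}
Step 15: find(14) -> no change; set of 14 is {1, 14}
Step 16: union(12, 6) -> already same set; set of 12 now {3, 4, 5, 6, 7, 10, 11, 12, 13}
Step 17: find(6) -> no change; set of 6 is {3, 4, 5, 6, 7, 10, 11, 12, 13}
Step 18: find(14) -> no change; set of 14 is {1, 14}
Step 19: find(4) -> no change; set of 4 is {3, 4, 5, 6, 7, 10, 11, 12, 13}
Component of 14: {1, 14}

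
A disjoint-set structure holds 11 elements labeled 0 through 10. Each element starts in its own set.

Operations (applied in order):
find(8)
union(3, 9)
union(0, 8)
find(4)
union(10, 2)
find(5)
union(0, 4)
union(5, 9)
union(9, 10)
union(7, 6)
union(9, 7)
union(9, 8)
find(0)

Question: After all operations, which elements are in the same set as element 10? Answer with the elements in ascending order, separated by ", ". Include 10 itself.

Step 1: find(8) -> no change; set of 8 is {8}
Step 2: union(3, 9) -> merged; set of 3 now {3, 9}
Step 3: union(0, 8) -> merged; set of 0 now {0, 8}
Step 4: find(4) -> no change; set of 4 is {4}
Step 5: union(10, 2) -> merged; set of 10 now {2, 10}
Step 6: find(5) -> no change; set of 5 is {5}
Step 7: union(0, 4) -> merged; set of 0 now {0, 4, 8}
Step 8: union(5, 9) -> merged; set of 5 now {3, 5, 9}
Step 9: union(9, 10) -> merged; set of 9 now {2, 3, 5, 9, 10}
Step 10: union(7, 6) -> merged; set of 7 now {6, 7}
Step 11: union(9, 7) -> merged; set of 9 now {2, 3, 5, 6, 7, 9, 10}
Step 12: union(9, 8) -> merged; set of 9 now {0, 2, 3, 4, 5, 6, 7, 8, 9, 10}
Step 13: find(0) -> no change; set of 0 is {0, 2, 3, 4, 5, 6, 7, 8, 9, 10}
Component of 10: {0, 2, 3, 4, 5, 6, 7, 8, 9, 10}

Answer: 0, 2, 3, 4, 5, 6, 7, 8, 9, 10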